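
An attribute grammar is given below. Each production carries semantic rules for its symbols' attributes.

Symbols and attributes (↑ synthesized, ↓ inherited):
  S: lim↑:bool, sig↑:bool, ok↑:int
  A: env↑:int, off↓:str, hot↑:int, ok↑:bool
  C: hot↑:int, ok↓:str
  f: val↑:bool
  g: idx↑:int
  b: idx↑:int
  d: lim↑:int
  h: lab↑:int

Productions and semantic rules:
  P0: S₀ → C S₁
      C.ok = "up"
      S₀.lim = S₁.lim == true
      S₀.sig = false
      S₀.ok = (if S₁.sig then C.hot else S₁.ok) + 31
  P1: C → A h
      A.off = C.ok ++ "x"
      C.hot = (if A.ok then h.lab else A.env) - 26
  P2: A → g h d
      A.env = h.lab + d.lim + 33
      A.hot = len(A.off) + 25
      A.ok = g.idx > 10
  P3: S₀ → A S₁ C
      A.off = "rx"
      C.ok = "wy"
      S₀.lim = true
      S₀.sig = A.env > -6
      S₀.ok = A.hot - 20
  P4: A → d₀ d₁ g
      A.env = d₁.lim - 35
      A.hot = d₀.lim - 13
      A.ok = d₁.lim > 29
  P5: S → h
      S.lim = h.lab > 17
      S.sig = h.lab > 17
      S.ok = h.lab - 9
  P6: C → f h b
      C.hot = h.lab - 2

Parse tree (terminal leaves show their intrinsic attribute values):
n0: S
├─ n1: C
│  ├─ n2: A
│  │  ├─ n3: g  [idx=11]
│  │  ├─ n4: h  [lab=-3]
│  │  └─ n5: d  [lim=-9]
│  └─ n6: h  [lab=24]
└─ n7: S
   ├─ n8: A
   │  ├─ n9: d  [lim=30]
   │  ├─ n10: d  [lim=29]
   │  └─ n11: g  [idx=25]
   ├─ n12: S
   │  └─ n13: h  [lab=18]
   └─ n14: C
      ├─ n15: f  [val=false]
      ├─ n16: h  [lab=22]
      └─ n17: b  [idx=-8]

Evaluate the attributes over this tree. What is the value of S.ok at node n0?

1. n1.ok = "up"  ["up"]
2. n2.off = "upx"  [C.ok ++ "x"]
3. n3.idx = 11  [terminal]
4. n4.lab = -3  [terminal]
5. n5.lim = -9  [terminal]
6. n2.env = 21  [h.lab + d.lim + 33]
7. n2.hot = 28  [len(A.off) + 25]
8. n2.ok = true  [g.idx > 10]
9. n6.lab = 24  [terminal]
10. n1.hot = -2  [(if A.ok then h.lab else A.env) - 26]
11. n8.off = "rx"  ["rx"]
12. n9.lim = 30  [terminal]
13. n10.lim = 29  [terminal]
14. n11.idx = 25  [terminal]
15. n8.env = -6  [d₁.lim - 35]
16. n8.hot = 17  [d₀.lim - 13]
17. n8.ok = false  [d₁.lim > 29]
18. n13.lab = 18  [terminal]
19. n12.lim = true  [h.lab > 17]
20. n12.sig = true  [h.lab > 17]
21. n12.ok = 9  [h.lab - 9]
22. n14.ok = "wy"  ["wy"]
23. n15.val = false  [terminal]
24. n16.lab = 22  [terminal]
25. n17.idx = -8  [terminal]
26. n14.hot = 20  [h.lab - 2]
27. n7.lim = true  [true]
28. n7.sig = false  [A.env > -6]
29. n7.ok = -3  [A.hot - 20]
30. n0.lim = true  [S₁.lim == true]
31. n0.sig = false  [false]
32. n0.ok = 28  [(if S₁.sig then C.hot else S₁.ok) + 31]

28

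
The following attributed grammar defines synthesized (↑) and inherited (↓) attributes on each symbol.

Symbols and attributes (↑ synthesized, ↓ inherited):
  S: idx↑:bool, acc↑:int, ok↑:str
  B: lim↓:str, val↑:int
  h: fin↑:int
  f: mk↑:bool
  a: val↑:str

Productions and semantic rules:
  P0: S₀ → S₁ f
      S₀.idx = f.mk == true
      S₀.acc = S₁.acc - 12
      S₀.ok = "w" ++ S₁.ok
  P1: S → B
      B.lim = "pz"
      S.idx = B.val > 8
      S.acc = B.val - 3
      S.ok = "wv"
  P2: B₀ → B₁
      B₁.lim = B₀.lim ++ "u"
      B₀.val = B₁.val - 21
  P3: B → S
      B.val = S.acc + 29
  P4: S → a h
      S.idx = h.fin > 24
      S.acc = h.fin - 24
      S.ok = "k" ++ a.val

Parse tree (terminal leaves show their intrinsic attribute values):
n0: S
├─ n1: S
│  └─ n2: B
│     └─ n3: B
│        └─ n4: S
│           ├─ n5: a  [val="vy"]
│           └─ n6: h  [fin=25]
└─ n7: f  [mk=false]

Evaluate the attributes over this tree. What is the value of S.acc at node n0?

-6

1. n2.lim = "pz"  ["pz"]
2. n3.lim = "pzu"  [B₀.lim ++ "u"]
3. n5.val = "vy"  [terminal]
4. n6.fin = 25  [terminal]
5. n4.idx = true  [h.fin > 24]
6. n4.acc = 1  [h.fin - 24]
7. n4.ok = "kvy"  ["k" ++ a.val]
8. n3.val = 30  [S.acc + 29]
9. n2.val = 9  [B₁.val - 21]
10. n1.idx = true  [B.val > 8]
11. n1.acc = 6  [B.val - 3]
12. n1.ok = "wv"  ["wv"]
13. n7.mk = false  [terminal]
14. n0.idx = false  [f.mk == true]
15. n0.acc = -6  [S₁.acc - 12]
16. n0.ok = "wwv"  ["w" ++ S₁.ok]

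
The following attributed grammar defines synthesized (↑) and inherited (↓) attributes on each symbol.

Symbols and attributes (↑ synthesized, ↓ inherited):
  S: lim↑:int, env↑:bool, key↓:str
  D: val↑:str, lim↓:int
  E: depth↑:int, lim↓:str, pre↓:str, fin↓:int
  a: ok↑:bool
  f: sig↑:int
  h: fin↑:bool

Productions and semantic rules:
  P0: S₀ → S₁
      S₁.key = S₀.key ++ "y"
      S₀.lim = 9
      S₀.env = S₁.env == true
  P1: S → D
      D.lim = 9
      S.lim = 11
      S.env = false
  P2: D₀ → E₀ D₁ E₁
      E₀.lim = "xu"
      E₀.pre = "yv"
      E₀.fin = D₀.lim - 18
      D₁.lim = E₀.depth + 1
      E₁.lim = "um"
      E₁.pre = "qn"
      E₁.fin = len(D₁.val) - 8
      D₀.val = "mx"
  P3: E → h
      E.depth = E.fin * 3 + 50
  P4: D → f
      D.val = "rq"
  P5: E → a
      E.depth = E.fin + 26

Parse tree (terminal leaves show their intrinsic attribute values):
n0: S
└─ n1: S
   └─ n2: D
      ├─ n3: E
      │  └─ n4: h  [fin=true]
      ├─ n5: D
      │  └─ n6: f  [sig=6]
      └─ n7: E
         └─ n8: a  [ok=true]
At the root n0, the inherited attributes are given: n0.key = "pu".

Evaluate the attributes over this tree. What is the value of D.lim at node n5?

1. n0.key = "pu"  [given at root]
2. n1.key = "puy"  [S₀.key ++ "y"]
3. n2.lim = 9  [9]
4. n3.lim = "xu"  ["xu"]
5. n3.pre = "yv"  ["yv"]
6. n3.fin = -9  [D₀.lim - 18]
7. n4.fin = true  [terminal]
8. n3.depth = 23  [E.fin * 3 + 50]
9. n5.lim = 24  [E₀.depth + 1]
10. n6.sig = 6  [terminal]
11. n5.val = "rq"  ["rq"]
12. n7.lim = "um"  ["um"]
13. n7.pre = "qn"  ["qn"]
14. n7.fin = -6  [len(D₁.val) - 8]
15. n8.ok = true  [terminal]
16. n7.depth = 20  [E.fin + 26]
17. n2.val = "mx"  ["mx"]
18. n1.lim = 11  [11]
19. n1.env = false  [false]
20. n0.lim = 9  [9]
21. n0.env = false  [S₁.env == true]

24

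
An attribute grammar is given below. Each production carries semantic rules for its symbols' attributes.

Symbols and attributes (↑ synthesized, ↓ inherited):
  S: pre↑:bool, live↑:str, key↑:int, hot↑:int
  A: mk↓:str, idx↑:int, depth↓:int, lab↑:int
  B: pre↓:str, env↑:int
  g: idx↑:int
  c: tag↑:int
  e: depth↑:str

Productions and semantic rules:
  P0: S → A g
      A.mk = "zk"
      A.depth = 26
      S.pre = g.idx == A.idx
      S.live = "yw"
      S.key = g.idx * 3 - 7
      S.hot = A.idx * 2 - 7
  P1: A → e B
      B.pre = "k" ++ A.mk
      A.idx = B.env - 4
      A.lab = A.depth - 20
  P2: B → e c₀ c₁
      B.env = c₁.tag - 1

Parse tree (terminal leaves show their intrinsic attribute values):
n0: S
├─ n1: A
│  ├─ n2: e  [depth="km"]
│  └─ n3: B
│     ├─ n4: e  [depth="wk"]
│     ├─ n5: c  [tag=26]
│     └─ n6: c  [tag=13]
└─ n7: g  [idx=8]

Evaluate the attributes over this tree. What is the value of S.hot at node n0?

9

1. n1.mk = "zk"  ["zk"]
2. n1.depth = 26  [26]
3. n2.depth = "km"  [terminal]
4. n3.pre = "kzk"  ["k" ++ A.mk]
5. n4.depth = "wk"  [terminal]
6. n5.tag = 26  [terminal]
7. n6.tag = 13  [terminal]
8. n3.env = 12  [c₁.tag - 1]
9. n1.idx = 8  [B.env - 4]
10. n1.lab = 6  [A.depth - 20]
11. n7.idx = 8  [terminal]
12. n0.pre = true  [g.idx == A.idx]
13. n0.live = "yw"  ["yw"]
14. n0.key = 17  [g.idx * 3 - 7]
15. n0.hot = 9  [A.idx * 2 - 7]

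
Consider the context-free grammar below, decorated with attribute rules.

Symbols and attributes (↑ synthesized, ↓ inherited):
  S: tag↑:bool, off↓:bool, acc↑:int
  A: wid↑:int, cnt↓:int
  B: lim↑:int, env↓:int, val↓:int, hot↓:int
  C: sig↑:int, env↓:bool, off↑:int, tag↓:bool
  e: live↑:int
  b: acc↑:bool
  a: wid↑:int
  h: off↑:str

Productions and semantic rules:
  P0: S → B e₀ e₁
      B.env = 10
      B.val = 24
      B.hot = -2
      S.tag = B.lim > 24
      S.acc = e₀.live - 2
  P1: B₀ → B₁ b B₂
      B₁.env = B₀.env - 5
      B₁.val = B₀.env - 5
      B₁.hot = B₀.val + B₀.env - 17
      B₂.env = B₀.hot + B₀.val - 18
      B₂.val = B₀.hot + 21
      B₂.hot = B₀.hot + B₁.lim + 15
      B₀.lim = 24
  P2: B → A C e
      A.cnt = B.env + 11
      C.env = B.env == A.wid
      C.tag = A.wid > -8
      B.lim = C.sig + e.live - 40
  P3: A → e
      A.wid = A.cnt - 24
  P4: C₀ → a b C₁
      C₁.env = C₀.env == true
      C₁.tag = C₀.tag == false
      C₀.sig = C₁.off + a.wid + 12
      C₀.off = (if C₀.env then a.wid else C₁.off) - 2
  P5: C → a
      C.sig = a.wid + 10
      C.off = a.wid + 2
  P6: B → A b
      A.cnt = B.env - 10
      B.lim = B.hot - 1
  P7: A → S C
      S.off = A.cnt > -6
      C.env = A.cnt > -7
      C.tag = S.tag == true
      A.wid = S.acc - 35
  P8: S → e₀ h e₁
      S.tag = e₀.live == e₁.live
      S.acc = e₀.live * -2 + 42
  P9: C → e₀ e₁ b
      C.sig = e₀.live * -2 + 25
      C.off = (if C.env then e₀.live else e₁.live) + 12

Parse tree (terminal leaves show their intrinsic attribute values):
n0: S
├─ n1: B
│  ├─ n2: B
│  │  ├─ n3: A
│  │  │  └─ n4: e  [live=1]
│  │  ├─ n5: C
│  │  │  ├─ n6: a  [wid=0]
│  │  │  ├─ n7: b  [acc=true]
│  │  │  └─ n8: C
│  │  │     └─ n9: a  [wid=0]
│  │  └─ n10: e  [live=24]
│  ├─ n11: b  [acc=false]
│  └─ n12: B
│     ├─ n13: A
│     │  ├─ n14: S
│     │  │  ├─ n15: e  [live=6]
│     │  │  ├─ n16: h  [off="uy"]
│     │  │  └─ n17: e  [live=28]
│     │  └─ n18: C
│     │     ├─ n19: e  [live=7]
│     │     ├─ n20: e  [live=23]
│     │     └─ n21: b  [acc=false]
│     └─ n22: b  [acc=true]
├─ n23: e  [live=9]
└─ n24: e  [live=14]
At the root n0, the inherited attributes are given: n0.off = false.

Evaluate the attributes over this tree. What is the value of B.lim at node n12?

1. n0.off = false  [given at root]
2. n1.env = 10  [10]
3. n1.val = 24  [24]
4. n1.hot = -2  [-2]
5. n2.env = 5  [B₀.env - 5]
6. n2.val = 5  [B₀.env - 5]
7. n2.hot = 17  [B₀.val + B₀.env - 17]
8. n3.cnt = 16  [B.env + 11]
9. n4.live = 1  [terminal]
10. n3.wid = -8  [A.cnt - 24]
11. n5.env = false  [B.env == A.wid]
12. n5.tag = false  [A.wid > -8]
13. n6.wid = 0  [terminal]
14. n7.acc = true  [terminal]
15. n8.env = false  [C₀.env == true]
16. n8.tag = true  [C₀.tag == false]
17. n9.wid = 0  [terminal]
18. n8.sig = 10  [a.wid + 10]
19. n8.off = 2  [a.wid + 2]
20. n5.sig = 14  [C₁.off + a.wid + 12]
21. n5.off = 0  [(if C₀.env then a.wid else C₁.off) - 2]
22. n10.live = 24  [terminal]
23. n2.lim = -2  [C.sig + e.live - 40]
24. n11.acc = false  [terminal]
25. n12.env = 4  [B₀.hot + B₀.val - 18]
26. n12.val = 19  [B₀.hot + 21]
27. n12.hot = 11  [B₀.hot + B₁.lim + 15]
28. n13.cnt = -6  [B.env - 10]
29. n14.off = false  [A.cnt > -6]
30. n15.live = 6  [terminal]
31. n16.off = "uy"  [terminal]
32. n17.live = 28  [terminal]
33. n14.tag = false  [e₀.live == e₁.live]
34. n14.acc = 30  [e₀.live * -2 + 42]
35. n18.env = true  [A.cnt > -7]
36. n18.tag = false  [S.tag == true]
37. n19.live = 7  [terminal]
38. n20.live = 23  [terminal]
39. n21.acc = false  [terminal]
40. n18.sig = 11  [e₀.live * -2 + 25]
41. n18.off = 19  [(if C.env then e₀.live else e₁.live) + 12]
42. n13.wid = -5  [S.acc - 35]
43. n22.acc = true  [terminal]
44. n12.lim = 10  [B.hot - 1]
45. n1.lim = 24  [24]
46. n23.live = 9  [terminal]
47. n24.live = 14  [terminal]
48. n0.tag = false  [B.lim > 24]
49. n0.acc = 7  [e₀.live - 2]

10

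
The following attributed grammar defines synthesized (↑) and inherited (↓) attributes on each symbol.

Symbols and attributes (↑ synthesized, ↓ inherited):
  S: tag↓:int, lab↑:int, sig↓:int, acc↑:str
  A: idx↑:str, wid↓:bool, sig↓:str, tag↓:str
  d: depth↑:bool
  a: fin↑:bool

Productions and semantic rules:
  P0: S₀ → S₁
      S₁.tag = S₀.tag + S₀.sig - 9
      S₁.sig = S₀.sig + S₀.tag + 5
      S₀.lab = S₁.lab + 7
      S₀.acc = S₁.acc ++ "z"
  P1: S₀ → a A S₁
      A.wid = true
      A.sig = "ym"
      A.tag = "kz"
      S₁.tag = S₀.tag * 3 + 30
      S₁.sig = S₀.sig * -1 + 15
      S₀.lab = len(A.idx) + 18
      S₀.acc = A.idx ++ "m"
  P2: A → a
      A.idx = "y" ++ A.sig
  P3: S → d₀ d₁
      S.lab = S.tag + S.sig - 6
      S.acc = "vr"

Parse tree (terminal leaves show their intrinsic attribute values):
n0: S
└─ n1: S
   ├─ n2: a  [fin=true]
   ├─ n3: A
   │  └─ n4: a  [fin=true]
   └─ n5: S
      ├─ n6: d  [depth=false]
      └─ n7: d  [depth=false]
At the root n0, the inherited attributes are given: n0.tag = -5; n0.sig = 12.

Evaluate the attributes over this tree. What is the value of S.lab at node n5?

1. n0.tag = -5  [given at root]
2. n0.sig = 12  [given at root]
3. n1.tag = -2  [S₀.tag + S₀.sig - 9]
4. n1.sig = 12  [S₀.sig + S₀.tag + 5]
5. n2.fin = true  [terminal]
6. n3.wid = true  [true]
7. n3.sig = "ym"  ["ym"]
8. n3.tag = "kz"  ["kz"]
9. n4.fin = true  [terminal]
10. n3.idx = "yym"  ["y" ++ A.sig]
11. n5.tag = 24  [S₀.tag * 3 + 30]
12. n5.sig = 3  [S₀.sig * -1 + 15]
13. n6.depth = false  [terminal]
14. n7.depth = false  [terminal]
15. n5.lab = 21  [S.tag + S.sig - 6]
16. n5.acc = "vr"  ["vr"]
17. n1.lab = 21  [len(A.idx) + 18]
18. n1.acc = "yymm"  [A.idx ++ "m"]
19. n0.lab = 28  [S₁.lab + 7]
20. n0.acc = "yymmz"  [S₁.acc ++ "z"]

21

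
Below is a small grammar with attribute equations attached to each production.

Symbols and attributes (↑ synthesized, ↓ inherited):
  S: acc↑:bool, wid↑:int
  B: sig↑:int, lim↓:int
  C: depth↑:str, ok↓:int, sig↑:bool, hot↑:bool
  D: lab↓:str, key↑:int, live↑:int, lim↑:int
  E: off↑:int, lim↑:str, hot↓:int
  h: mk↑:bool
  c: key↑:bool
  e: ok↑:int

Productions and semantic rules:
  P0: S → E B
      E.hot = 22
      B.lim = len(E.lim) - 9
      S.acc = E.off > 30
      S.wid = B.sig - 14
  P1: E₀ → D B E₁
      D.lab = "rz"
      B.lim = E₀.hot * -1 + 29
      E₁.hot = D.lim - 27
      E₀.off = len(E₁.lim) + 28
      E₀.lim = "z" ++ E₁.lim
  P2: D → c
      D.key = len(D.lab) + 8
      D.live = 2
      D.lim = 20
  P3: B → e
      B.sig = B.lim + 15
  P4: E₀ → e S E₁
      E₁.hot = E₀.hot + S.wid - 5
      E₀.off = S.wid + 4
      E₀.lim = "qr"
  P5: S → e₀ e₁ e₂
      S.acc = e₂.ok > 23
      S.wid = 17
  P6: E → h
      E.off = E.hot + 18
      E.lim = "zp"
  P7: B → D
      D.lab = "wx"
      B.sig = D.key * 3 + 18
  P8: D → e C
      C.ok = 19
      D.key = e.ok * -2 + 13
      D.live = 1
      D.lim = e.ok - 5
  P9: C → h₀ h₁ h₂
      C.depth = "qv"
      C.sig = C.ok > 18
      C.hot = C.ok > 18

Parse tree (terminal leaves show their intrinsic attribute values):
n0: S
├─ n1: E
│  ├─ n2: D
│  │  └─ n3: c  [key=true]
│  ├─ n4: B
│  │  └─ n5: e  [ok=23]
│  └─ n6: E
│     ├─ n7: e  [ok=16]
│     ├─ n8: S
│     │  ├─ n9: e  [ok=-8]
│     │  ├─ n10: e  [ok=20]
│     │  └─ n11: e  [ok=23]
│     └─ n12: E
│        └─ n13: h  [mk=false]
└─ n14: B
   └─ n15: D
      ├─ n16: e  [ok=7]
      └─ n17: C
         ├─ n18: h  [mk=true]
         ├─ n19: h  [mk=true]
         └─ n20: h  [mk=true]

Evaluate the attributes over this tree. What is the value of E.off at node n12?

1. n1.hot = 22  [22]
2. n2.lab = "rz"  ["rz"]
3. n3.key = true  [terminal]
4. n2.key = 10  [len(D.lab) + 8]
5. n2.live = 2  [2]
6. n2.lim = 20  [20]
7. n4.lim = 7  [E₀.hot * -1 + 29]
8. n5.ok = 23  [terminal]
9. n4.sig = 22  [B.lim + 15]
10. n6.hot = -7  [D.lim - 27]
11. n7.ok = 16  [terminal]
12. n9.ok = -8  [terminal]
13. n10.ok = 20  [terminal]
14. n11.ok = 23  [terminal]
15. n8.acc = false  [e₂.ok > 23]
16. n8.wid = 17  [17]
17. n12.hot = 5  [E₀.hot + S.wid - 5]
18. n13.mk = false  [terminal]
19. n12.off = 23  [E.hot + 18]
20. n12.lim = "zp"  ["zp"]
21. n6.off = 21  [S.wid + 4]
22. n6.lim = "qr"  ["qr"]
23. n1.off = 30  [len(E₁.lim) + 28]
24. n1.lim = "zqr"  ["z" ++ E₁.lim]
25. n14.lim = -6  [len(E.lim) - 9]
26. n15.lab = "wx"  ["wx"]
27. n16.ok = 7  [terminal]
28. n17.ok = 19  [19]
29. n18.mk = true  [terminal]
30. n19.mk = true  [terminal]
31. n20.mk = true  [terminal]
32. n17.depth = "qv"  ["qv"]
33. n17.sig = true  [C.ok > 18]
34. n17.hot = true  [C.ok > 18]
35. n15.key = -1  [e.ok * -2 + 13]
36. n15.live = 1  [1]
37. n15.lim = 2  [e.ok - 5]
38. n14.sig = 15  [D.key * 3 + 18]
39. n0.acc = false  [E.off > 30]
40. n0.wid = 1  [B.sig - 14]

23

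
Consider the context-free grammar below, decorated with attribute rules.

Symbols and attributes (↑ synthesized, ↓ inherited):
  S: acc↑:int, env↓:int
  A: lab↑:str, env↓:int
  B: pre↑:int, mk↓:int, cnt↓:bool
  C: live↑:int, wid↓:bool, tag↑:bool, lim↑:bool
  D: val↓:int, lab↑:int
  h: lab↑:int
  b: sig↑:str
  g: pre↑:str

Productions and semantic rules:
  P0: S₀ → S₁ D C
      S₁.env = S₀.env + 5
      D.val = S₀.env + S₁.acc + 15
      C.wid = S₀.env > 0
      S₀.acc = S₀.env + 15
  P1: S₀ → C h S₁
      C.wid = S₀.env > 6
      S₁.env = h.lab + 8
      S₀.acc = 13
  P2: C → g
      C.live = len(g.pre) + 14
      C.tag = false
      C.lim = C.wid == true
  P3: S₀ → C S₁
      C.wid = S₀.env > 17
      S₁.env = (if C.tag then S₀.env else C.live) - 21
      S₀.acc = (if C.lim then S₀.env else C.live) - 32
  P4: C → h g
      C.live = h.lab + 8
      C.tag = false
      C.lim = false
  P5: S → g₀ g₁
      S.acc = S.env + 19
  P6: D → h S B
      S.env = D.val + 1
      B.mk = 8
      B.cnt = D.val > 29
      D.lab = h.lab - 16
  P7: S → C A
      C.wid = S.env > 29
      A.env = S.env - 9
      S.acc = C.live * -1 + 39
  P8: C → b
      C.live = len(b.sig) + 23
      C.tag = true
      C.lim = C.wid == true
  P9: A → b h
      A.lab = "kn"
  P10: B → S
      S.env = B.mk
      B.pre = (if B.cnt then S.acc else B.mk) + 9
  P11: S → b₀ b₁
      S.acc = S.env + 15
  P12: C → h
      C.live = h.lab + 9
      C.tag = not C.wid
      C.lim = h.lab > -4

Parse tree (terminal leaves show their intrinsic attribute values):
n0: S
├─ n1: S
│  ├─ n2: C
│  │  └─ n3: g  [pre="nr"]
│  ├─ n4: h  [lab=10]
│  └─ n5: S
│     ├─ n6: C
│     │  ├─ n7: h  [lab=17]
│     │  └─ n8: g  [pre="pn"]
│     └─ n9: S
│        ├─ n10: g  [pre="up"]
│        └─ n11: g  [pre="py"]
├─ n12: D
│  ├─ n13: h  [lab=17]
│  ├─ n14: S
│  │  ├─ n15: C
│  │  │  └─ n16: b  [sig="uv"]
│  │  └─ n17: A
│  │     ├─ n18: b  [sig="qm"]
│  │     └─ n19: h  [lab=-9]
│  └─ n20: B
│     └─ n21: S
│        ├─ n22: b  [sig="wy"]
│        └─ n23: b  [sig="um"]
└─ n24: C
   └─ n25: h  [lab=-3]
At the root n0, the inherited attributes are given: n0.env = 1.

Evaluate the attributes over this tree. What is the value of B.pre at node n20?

17

1. n0.env = 1  [given at root]
2. n1.env = 6  [S₀.env + 5]
3. n2.wid = false  [S₀.env > 6]
4. n3.pre = "nr"  [terminal]
5. n2.live = 16  [len(g.pre) + 14]
6. n2.tag = false  [false]
7. n2.lim = false  [C.wid == true]
8. n4.lab = 10  [terminal]
9. n5.env = 18  [h.lab + 8]
10. n6.wid = true  [S₀.env > 17]
11. n7.lab = 17  [terminal]
12. n8.pre = "pn"  [terminal]
13. n6.live = 25  [h.lab + 8]
14. n6.tag = false  [false]
15. n6.lim = false  [false]
16. n9.env = 4  [(if C.tag then S₀.env else C.live) - 21]
17. n10.pre = "up"  [terminal]
18. n11.pre = "py"  [terminal]
19. n9.acc = 23  [S.env + 19]
20. n5.acc = -7  [(if C.lim then S₀.env else C.live) - 32]
21. n1.acc = 13  [13]
22. n12.val = 29  [S₀.env + S₁.acc + 15]
23. n13.lab = 17  [terminal]
24. n14.env = 30  [D.val + 1]
25. n15.wid = true  [S.env > 29]
26. n16.sig = "uv"  [terminal]
27. n15.live = 25  [len(b.sig) + 23]
28. n15.tag = true  [true]
29. n15.lim = true  [C.wid == true]
30. n17.env = 21  [S.env - 9]
31. n18.sig = "qm"  [terminal]
32. n19.lab = -9  [terminal]
33. n17.lab = "kn"  ["kn"]
34. n14.acc = 14  [C.live * -1 + 39]
35. n20.mk = 8  [8]
36. n20.cnt = false  [D.val > 29]
37. n21.env = 8  [B.mk]
38. n22.sig = "wy"  [terminal]
39. n23.sig = "um"  [terminal]
40. n21.acc = 23  [S.env + 15]
41. n20.pre = 17  [(if B.cnt then S.acc else B.mk) + 9]
42. n12.lab = 1  [h.lab - 16]
43. n24.wid = true  [S₀.env > 0]
44. n25.lab = -3  [terminal]
45. n24.live = 6  [h.lab + 9]
46. n24.tag = false  [not C.wid]
47. n24.lim = true  [h.lab > -4]
48. n0.acc = 16  [S₀.env + 15]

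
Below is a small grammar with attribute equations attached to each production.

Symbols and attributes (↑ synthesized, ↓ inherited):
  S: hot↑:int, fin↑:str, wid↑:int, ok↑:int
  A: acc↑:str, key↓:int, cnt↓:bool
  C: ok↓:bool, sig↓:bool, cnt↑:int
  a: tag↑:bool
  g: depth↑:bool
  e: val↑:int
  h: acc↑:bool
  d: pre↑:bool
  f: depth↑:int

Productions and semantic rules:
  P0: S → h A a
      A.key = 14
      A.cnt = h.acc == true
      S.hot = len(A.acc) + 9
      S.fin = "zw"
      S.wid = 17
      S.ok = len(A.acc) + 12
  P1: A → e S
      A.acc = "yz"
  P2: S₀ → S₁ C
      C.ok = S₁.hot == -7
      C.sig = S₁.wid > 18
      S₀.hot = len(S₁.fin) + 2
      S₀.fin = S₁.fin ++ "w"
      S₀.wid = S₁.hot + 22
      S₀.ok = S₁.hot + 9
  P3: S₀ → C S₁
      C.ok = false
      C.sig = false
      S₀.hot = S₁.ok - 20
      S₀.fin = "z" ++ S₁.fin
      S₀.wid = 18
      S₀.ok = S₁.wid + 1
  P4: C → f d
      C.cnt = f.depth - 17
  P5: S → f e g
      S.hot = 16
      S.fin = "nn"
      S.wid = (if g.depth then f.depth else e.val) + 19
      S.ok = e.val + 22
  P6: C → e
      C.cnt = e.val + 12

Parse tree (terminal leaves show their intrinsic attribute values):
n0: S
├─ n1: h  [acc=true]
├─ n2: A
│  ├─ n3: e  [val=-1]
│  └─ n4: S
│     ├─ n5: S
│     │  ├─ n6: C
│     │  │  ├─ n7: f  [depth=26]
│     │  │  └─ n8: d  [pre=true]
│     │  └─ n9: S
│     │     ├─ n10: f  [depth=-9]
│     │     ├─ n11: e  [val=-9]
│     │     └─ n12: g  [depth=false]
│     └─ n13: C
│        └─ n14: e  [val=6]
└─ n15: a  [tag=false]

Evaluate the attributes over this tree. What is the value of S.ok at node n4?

1. n1.acc = true  [terminal]
2. n2.key = 14  [14]
3. n2.cnt = true  [h.acc == true]
4. n3.val = -1  [terminal]
5. n6.ok = false  [false]
6. n6.sig = false  [false]
7. n7.depth = 26  [terminal]
8. n8.pre = true  [terminal]
9. n6.cnt = 9  [f.depth - 17]
10. n10.depth = -9  [terminal]
11. n11.val = -9  [terminal]
12. n12.depth = false  [terminal]
13. n9.hot = 16  [16]
14. n9.fin = "nn"  ["nn"]
15. n9.wid = 10  [(if g.depth then f.depth else e.val) + 19]
16. n9.ok = 13  [e.val + 22]
17. n5.hot = -7  [S₁.ok - 20]
18. n5.fin = "znn"  ["z" ++ S₁.fin]
19. n5.wid = 18  [18]
20. n5.ok = 11  [S₁.wid + 1]
21. n13.ok = true  [S₁.hot == -7]
22. n13.sig = false  [S₁.wid > 18]
23. n14.val = 6  [terminal]
24. n13.cnt = 18  [e.val + 12]
25. n4.hot = 5  [len(S₁.fin) + 2]
26. n4.fin = "znnw"  [S₁.fin ++ "w"]
27. n4.wid = 15  [S₁.hot + 22]
28. n4.ok = 2  [S₁.hot + 9]
29. n2.acc = "yz"  ["yz"]
30. n15.tag = false  [terminal]
31. n0.hot = 11  [len(A.acc) + 9]
32. n0.fin = "zw"  ["zw"]
33. n0.wid = 17  [17]
34. n0.ok = 14  [len(A.acc) + 12]

2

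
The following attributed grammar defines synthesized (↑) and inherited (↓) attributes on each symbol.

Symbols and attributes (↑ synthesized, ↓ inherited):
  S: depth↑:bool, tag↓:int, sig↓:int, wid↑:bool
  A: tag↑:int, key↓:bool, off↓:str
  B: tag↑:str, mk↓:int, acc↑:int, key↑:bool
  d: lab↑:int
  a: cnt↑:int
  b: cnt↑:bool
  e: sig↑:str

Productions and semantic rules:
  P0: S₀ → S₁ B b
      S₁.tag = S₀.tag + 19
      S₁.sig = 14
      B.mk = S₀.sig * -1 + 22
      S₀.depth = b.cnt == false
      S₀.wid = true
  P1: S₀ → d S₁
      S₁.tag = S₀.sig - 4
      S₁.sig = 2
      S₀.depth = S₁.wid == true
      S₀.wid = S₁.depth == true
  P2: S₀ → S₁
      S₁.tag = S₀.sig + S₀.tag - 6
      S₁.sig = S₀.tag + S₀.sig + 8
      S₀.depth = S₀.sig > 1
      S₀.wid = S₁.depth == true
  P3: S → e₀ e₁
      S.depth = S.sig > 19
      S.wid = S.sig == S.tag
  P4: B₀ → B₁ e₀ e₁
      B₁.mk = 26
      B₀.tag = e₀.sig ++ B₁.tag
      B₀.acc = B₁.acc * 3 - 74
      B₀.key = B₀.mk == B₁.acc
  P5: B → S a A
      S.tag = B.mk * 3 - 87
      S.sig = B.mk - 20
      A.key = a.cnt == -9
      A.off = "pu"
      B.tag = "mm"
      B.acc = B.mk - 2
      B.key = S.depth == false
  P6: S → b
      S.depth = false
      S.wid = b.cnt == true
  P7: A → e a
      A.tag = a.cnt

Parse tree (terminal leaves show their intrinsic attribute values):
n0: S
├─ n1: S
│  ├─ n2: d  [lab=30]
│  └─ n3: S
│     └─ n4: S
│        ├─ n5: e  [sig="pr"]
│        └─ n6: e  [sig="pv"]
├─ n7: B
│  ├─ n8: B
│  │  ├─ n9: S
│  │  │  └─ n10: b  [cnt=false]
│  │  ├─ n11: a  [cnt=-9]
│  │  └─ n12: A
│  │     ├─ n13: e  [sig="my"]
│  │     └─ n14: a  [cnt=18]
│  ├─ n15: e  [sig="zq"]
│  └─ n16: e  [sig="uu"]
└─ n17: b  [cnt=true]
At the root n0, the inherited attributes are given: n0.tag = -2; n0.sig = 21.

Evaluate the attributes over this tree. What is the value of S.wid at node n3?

1. n0.tag = -2  [given at root]
2. n0.sig = 21  [given at root]
3. n1.tag = 17  [S₀.tag + 19]
4. n1.sig = 14  [14]
5. n2.lab = 30  [terminal]
6. n3.tag = 10  [S₀.sig - 4]
7. n3.sig = 2  [2]
8. n4.tag = 6  [S₀.sig + S₀.tag - 6]
9. n4.sig = 20  [S₀.tag + S₀.sig + 8]
10. n5.sig = "pr"  [terminal]
11. n6.sig = "pv"  [terminal]
12. n4.depth = true  [S.sig > 19]
13. n4.wid = false  [S.sig == S.tag]
14. n3.depth = true  [S₀.sig > 1]
15. n3.wid = true  [S₁.depth == true]
16. n1.depth = true  [S₁.wid == true]
17. n1.wid = true  [S₁.depth == true]
18. n7.mk = 1  [S₀.sig * -1 + 22]
19. n8.mk = 26  [26]
20. n9.tag = -9  [B.mk * 3 - 87]
21. n9.sig = 6  [B.mk - 20]
22. n10.cnt = false  [terminal]
23. n9.depth = false  [false]
24. n9.wid = false  [b.cnt == true]
25. n11.cnt = -9  [terminal]
26. n12.key = true  [a.cnt == -9]
27. n12.off = "pu"  ["pu"]
28. n13.sig = "my"  [terminal]
29. n14.cnt = 18  [terminal]
30. n12.tag = 18  [a.cnt]
31. n8.tag = "mm"  ["mm"]
32. n8.acc = 24  [B.mk - 2]
33. n8.key = true  [S.depth == false]
34. n15.sig = "zq"  [terminal]
35. n16.sig = "uu"  [terminal]
36. n7.tag = "zqmm"  [e₀.sig ++ B₁.tag]
37. n7.acc = -2  [B₁.acc * 3 - 74]
38. n7.key = false  [B₀.mk == B₁.acc]
39. n17.cnt = true  [terminal]
40. n0.depth = false  [b.cnt == false]
41. n0.wid = true  [true]

true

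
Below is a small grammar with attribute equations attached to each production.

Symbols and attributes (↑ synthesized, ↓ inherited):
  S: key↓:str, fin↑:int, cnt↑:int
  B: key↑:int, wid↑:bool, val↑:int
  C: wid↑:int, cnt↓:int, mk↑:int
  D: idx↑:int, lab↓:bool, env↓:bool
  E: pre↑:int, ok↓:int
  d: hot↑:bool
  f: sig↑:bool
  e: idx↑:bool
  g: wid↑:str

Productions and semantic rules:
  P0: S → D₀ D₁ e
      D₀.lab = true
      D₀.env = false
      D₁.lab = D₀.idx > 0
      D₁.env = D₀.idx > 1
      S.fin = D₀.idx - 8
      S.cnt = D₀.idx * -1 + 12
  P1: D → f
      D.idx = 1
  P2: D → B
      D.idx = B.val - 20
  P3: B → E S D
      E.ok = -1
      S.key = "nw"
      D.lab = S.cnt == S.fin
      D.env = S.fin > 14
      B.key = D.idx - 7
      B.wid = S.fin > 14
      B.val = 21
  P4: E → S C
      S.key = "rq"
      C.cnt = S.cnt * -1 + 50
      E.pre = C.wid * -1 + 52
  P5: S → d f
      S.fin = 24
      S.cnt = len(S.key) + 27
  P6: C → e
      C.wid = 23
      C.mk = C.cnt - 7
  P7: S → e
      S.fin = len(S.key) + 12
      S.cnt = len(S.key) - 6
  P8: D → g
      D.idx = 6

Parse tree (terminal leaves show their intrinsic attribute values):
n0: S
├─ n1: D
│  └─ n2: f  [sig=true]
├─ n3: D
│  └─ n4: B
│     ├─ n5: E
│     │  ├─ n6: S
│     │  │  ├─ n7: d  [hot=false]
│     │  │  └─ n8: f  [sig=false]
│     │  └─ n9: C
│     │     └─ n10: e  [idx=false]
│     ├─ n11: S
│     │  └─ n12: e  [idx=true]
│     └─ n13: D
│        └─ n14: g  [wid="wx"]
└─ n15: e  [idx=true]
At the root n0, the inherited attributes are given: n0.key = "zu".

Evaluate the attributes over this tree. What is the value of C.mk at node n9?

1. n0.key = "zu"  [given at root]
2. n1.lab = true  [true]
3. n1.env = false  [false]
4. n2.sig = true  [terminal]
5. n1.idx = 1  [1]
6. n3.lab = true  [D₀.idx > 0]
7. n3.env = false  [D₀.idx > 1]
8. n5.ok = -1  [-1]
9. n6.key = "rq"  ["rq"]
10. n7.hot = false  [terminal]
11. n8.sig = false  [terminal]
12. n6.fin = 24  [24]
13. n6.cnt = 29  [len(S.key) + 27]
14. n9.cnt = 21  [S.cnt * -1 + 50]
15. n10.idx = false  [terminal]
16. n9.wid = 23  [23]
17. n9.mk = 14  [C.cnt - 7]
18. n5.pre = 29  [C.wid * -1 + 52]
19. n11.key = "nw"  ["nw"]
20. n12.idx = true  [terminal]
21. n11.fin = 14  [len(S.key) + 12]
22. n11.cnt = -4  [len(S.key) - 6]
23. n13.lab = false  [S.cnt == S.fin]
24. n13.env = false  [S.fin > 14]
25. n14.wid = "wx"  [terminal]
26. n13.idx = 6  [6]
27. n4.key = -1  [D.idx - 7]
28. n4.wid = false  [S.fin > 14]
29. n4.val = 21  [21]
30. n3.idx = 1  [B.val - 20]
31. n15.idx = true  [terminal]
32. n0.fin = -7  [D₀.idx - 8]
33. n0.cnt = 11  [D₀.idx * -1 + 12]

14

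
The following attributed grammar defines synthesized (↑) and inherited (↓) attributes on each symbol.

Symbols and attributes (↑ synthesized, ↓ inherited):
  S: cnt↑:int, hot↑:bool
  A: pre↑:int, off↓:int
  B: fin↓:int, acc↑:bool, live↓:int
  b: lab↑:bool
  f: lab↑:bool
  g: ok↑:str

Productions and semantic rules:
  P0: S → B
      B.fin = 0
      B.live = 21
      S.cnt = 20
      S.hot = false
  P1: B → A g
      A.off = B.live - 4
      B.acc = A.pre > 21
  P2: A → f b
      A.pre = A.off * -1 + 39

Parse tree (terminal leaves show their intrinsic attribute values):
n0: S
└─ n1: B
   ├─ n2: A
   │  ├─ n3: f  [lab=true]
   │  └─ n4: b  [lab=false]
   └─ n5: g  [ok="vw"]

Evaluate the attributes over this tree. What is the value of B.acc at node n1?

true

1. n1.fin = 0  [0]
2. n1.live = 21  [21]
3. n2.off = 17  [B.live - 4]
4. n3.lab = true  [terminal]
5. n4.lab = false  [terminal]
6. n2.pre = 22  [A.off * -1 + 39]
7. n5.ok = "vw"  [terminal]
8. n1.acc = true  [A.pre > 21]
9. n0.cnt = 20  [20]
10. n0.hot = false  [false]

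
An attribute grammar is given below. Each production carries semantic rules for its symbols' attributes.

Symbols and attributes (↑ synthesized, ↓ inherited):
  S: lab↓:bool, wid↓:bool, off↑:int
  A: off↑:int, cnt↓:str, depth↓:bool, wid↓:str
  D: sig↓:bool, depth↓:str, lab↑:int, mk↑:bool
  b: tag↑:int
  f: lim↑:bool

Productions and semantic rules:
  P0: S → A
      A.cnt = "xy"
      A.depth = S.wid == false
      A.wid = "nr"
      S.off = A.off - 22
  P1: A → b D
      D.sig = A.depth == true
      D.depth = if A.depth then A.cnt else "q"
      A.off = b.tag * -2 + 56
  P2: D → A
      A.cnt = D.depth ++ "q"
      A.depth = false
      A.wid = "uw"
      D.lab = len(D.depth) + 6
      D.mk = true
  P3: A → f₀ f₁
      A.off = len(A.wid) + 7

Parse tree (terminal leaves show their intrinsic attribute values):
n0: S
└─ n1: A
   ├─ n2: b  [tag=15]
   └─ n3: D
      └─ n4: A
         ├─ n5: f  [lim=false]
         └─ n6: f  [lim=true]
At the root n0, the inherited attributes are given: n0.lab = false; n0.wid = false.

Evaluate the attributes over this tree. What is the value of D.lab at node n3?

1. n0.lab = false  [given at root]
2. n0.wid = false  [given at root]
3. n1.cnt = "xy"  ["xy"]
4. n1.depth = true  [S.wid == false]
5. n1.wid = "nr"  ["nr"]
6. n2.tag = 15  [terminal]
7. n3.sig = true  [A.depth == true]
8. n3.depth = "xy"  [if A.depth then A.cnt else "q"]
9. n4.cnt = "xyq"  [D.depth ++ "q"]
10. n4.depth = false  [false]
11. n4.wid = "uw"  ["uw"]
12. n5.lim = false  [terminal]
13. n6.lim = true  [terminal]
14. n4.off = 9  [len(A.wid) + 7]
15. n3.lab = 8  [len(D.depth) + 6]
16. n3.mk = true  [true]
17. n1.off = 26  [b.tag * -2 + 56]
18. n0.off = 4  [A.off - 22]

8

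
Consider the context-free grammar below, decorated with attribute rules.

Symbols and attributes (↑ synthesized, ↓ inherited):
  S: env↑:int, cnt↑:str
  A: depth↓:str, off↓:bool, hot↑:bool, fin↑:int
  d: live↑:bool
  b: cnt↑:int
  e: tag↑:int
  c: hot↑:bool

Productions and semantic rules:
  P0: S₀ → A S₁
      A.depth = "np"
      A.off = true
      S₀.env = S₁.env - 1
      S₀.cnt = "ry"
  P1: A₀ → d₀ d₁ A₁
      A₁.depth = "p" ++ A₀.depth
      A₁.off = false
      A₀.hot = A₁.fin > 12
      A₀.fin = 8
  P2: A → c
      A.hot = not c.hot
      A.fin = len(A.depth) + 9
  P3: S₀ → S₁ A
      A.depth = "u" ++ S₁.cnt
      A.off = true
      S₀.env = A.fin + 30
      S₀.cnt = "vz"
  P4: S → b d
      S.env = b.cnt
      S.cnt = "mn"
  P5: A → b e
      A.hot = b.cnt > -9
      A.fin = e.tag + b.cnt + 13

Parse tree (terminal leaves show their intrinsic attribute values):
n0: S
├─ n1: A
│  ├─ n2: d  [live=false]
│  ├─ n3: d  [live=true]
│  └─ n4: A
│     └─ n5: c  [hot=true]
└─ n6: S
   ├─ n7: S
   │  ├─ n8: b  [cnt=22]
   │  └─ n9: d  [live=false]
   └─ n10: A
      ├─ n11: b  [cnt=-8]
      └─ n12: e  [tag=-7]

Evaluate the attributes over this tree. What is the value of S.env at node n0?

1. n1.depth = "np"  ["np"]
2. n1.off = true  [true]
3. n2.live = false  [terminal]
4. n3.live = true  [terminal]
5. n4.depth = "pnp"  ["p" ++ A₀.depth]
6. n4.off = false  [false]
7. n5.hot = true  [terminal]
8. n4.hot = false  [not c.hot]
9. n4.fin = 12  [len(A.depth) + 9]
10. n1.hot = false  [A₁.fin > 12]
11. n1.fin = 8  [8]
12. n8.cnt = 22  [terminal]
13. n9.live = false  [terminal]
14. n7.env = 22  [b.cnt]
15. n7.cnt = "mn"  ["mn"]
16. n10.depth = "umn"  ["u" ++ S₁.cnt]
17. n10.off = true  [true]
18. n11.cnt = -8  [terminal]
19. n12.tag = -7  [terminal]
20. n10.hot = true  [b.cnt > -9]
21. n10.fin = -2  [e.tag + b.cnt + 13]
22. n6.env = 28  [A.fin + 30]
23. n6.cnt = "vz"  ["vz"]
24. n0.env = 27  [S₁.env - 1]
25. n0.cnt = "ry"  ["ry"]

27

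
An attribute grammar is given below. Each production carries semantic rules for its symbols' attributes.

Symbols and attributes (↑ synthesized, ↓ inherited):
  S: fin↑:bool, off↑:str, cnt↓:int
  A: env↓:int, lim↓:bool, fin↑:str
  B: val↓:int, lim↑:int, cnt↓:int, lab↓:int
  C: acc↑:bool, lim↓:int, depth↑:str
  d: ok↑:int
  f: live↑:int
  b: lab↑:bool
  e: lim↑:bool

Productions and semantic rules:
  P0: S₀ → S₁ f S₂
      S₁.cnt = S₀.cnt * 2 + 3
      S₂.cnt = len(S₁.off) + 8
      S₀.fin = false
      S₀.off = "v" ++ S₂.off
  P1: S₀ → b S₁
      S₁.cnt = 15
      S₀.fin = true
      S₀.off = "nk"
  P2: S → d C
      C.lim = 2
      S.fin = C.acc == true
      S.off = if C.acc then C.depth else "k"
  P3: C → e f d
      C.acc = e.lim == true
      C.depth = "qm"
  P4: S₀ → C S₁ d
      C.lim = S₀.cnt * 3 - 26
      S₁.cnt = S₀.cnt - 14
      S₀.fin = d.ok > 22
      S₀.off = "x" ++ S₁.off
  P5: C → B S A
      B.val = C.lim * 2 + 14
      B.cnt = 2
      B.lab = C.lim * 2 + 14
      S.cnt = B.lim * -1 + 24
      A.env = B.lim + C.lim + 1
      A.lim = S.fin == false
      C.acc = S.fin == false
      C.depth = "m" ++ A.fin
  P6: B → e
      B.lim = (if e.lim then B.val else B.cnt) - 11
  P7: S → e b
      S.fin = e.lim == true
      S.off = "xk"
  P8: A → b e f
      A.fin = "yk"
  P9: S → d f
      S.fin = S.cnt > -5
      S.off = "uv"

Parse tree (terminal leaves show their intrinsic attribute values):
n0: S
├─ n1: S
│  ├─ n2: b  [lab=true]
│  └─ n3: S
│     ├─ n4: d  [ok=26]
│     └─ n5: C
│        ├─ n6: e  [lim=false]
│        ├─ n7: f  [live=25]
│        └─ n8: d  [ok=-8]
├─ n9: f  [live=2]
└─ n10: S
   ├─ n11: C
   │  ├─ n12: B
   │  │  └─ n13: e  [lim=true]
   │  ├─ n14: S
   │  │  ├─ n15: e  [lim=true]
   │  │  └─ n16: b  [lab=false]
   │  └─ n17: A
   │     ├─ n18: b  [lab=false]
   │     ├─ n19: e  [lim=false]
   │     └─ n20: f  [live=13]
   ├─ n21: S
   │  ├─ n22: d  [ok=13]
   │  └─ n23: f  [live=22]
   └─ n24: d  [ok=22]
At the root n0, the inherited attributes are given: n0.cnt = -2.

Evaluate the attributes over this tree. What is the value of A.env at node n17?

1. n0.cnt = -2  [given at root]
2. n1.cnt = -1  [S₀.cnt * 2 + 3]
3. n2.lab = true  [terminal]
4. n3.cnt = 15  [15]
5. n4.ok = 26  [terminal]
6. n5.lim = 2  [2]
7. n6.lim = false  [terminal]
8. n7.live = 25  [terminal]
9. n8.ok = -8  [terminal]
10. n5.acc = false  [e.lim == true]
11. n5.depth = "qm"  ["qm"]
12. n3.fin = false  [C.acc == true]
13. n3.off = "k"  [if C.acc then C.depth else "k"]
14. n1.fin = true  [true]
15. n1.off = "nk"  ["nk"]
16. n9.live = 2  [terminal]
17. n10.cnt = 10  [len(S₁.off) + 8]
18. n11.lim = 4  [S₀.cnt * 3 - 26]
19. n12.val = 22  [C.lim * 2 + 14]
20. n12.cnt = 2  [2]
21. n12.lab = 22  [C.lim * 2 + 14]
22. n13.lim = true  [terminal]
23. n12.lim = 11  [(if e.lim then B.val else B.cnt) - 11]
24. n14.cnt = 13  [B.lim * -1 + 24]
25. n15.lim = true  [terminal]
26. n16.lab = false  [terminal]
27. n14.fin = true  [e.lim == true]
28. n14.off = "xk"  ["xk"]
29. n17.env = 16  [B.lim + C.lim + 1]
30. n17.lim = false  [S.fin == false]
31. n18.lab = false  [terminal]
32. n19.lim = false  [terminal]
33. n20.live = 13  [terminal]
34. n17.fin = "yk"  ["yk"]
35. n11.acc = false  [S.fin == false]
36. n11.depth = "myk"  ["m" ++ A.fin]
37. n21.cnt = -4  [S₀.cnt - 14]
38. n22.ok = 13  [terminal]
39. n23.live = 22  [terminal]
40. n21.fin = true  [S.cnt > -5]
41. n21.off = "uv"  ["uv"]
42. n24.ok = 22  [terminal]
43. n10.fin = false  [d.ok > 22]
44. n10.off = "xuv"  ["x" ++ S₁.off]
45. n0.fin = false  [false]
46. n0.off = "vxuv"  ["v" ++ S₂.off]

16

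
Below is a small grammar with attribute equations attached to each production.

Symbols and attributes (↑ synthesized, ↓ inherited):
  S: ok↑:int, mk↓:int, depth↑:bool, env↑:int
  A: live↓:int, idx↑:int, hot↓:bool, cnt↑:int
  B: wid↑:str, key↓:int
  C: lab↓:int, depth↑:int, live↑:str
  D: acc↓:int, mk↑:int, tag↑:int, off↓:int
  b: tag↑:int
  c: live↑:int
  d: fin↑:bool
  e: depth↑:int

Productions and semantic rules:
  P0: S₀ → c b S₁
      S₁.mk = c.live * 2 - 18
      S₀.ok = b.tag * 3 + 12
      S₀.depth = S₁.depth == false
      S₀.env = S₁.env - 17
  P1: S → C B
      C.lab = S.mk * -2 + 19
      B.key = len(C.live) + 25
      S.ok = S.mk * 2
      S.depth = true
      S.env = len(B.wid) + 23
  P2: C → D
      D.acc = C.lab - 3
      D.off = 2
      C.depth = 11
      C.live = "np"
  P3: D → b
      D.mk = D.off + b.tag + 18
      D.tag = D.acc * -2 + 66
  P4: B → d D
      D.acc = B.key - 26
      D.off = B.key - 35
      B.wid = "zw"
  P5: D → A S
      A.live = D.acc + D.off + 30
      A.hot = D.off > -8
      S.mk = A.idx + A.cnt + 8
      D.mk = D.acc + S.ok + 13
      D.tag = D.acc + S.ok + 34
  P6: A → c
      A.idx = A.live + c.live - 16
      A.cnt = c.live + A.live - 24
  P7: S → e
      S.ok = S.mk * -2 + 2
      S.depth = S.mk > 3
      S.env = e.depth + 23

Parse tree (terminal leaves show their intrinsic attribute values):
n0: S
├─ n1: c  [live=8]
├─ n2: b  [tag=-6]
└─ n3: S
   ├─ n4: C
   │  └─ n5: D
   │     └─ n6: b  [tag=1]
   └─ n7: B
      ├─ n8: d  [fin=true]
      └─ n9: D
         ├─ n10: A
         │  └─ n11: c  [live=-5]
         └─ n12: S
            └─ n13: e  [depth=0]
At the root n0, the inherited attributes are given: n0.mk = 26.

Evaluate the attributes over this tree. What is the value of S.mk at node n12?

1. n0.mk = 26  [given at root]
2. n1.live = 8  [terminal]
3. n2.tag = -6  [terminal]
4. n3.mk = -2  [c.live * 2 - 18]
5. n4.lab = 23  [S.mk * -2 + 19]
6. n5.acc = 20  [C.lab - 3]
7. n5.off = 2  [2]
8. n6.tag = 1  [terminal]
9. n5.mk = 21  [D.off + b.tag + 18]
10. n5.tag = 26  [D.acc * -2 + 66]
11. n4.depth = 11  [11]
12. n4.live = "np"  ["np"]
13. n7.key = 27  [len(C.live) + 25]
14. n8.fin = true  [terminal]
15. n9.acc = 1  [B.key - 26]
16. n9.off = -8  [B.key - 35]
17. n10.live = 23  [D.acc + D.off + 30]
18. n10.hot = false  [D.off > -8]
19. n11.live = -5  [terminal]
20. n10.idx = 2  [A.live + c.live - 16]
21. n10.cnt = -6  [c.live + A.live - 24]
22. n12.mk = 4  [A.idx + A.cnt + 8]
23. n13.depth = 0  [terminal]
24. n12.ok = -6  [S.mk * -2 + 2]
25. n12.depth = true  [S.mk > 3]
26. n12.env = 23  [e.depth + 23]
27. n9.mk = 8  [D.acc + S.ok + 13]
28. n9.tag = 29  [D.acc + S.ok + 34]
29. n7.wid = "zw"  ["zw"]
30. n3.ok = -4  [S.mk * 2]
31. n3.depth = true  [true]
32. n3.env = 25  [len(B.wid) + 23]
33. n0.ok = -6  [b.tag * 3 + 12]
34. n0.depth = false  [S₁.depth == false]
35. n0.env = 8  [S₁.env - 17]

4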